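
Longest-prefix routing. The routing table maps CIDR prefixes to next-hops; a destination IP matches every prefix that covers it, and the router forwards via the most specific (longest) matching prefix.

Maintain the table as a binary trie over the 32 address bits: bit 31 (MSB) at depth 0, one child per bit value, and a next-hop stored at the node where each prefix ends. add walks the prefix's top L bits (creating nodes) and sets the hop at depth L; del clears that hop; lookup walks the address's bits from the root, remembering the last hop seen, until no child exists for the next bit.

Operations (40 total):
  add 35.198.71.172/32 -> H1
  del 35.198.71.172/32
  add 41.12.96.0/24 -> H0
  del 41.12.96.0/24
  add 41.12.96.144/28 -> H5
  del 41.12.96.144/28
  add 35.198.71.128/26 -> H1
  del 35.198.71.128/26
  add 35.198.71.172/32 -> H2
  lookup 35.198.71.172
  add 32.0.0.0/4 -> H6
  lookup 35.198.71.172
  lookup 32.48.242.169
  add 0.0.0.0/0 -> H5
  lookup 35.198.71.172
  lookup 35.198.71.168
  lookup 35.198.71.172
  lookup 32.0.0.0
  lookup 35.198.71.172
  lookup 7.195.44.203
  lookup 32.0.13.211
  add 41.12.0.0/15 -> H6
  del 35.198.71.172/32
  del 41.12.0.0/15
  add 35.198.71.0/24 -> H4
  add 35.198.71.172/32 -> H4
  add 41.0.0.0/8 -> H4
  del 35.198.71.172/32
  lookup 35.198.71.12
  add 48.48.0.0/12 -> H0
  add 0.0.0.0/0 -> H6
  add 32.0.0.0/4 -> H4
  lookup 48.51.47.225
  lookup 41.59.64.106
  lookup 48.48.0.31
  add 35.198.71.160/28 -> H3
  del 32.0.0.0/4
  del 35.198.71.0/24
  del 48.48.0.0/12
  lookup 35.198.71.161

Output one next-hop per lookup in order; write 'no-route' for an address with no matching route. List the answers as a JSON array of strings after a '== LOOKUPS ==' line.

Trace:
  add 35.198.71.172/32 -> H1 at depth 32
  - 35.198.71.172/32 clear@32
  add 41.12.96.0/24 -> H0 at depth 24
  - 41.12.96.0/24 clear@24
  add 41.12.96.144/28 -> H5 at depth 28
  - 41.12.96.144/28 clear@28
  add 35.198.71.128/26 -> H1 at depth 26
  - 35.198.71.128/26 clear@26
  add 35.198.71.172/32 -> H2 at depth 32
  ? 35.198.71.172  path d0:-→d1:-→d2:-→d3:-→d4:-→d5:-→d6:-→d7:-→d8:-→d9:-→d10:-→d11:-→d12:-→d13:-→d14:-→d15:-→d16:-→d17:-→d18:-→d19:-→d20:-→d21:-→d22:-→d23:-→d24:-→d25:-→d26:-→d27:-→d28:-→d29:-→d30:-→d31:-→d32:H2  best=H2
  add 32.0.0.0/4 -> H6 at depth 4
  ? 35.198.71.172  path d0:-→d1:-→d2:-→d3:-→d4:H6→d5:-→d6:-→d7:-→d8:-→d9:-→d10:-→d11:-→d12:-→d13:-→d14:-→d15:-→d16:-→d17:-→d18:-→d19:-→d20:-→d21:-→d22:-→d23:-→d24:-→d25:-→d26:-→d27:-→d28:-→d29:-→d30:-→d31:-→d32:H2  best=H2
  ? 32.48.242.169  path d0:-→d1:-→d2:-→d3:-→d4:H6→d5:-→d6:-  best=H6
  add 0.0.0.0/0 -> H5 at depth 0
  ? 35.198.71.172  path d0:H5→d1:-→d2:-→d3:-→d4:H6→d5:-→d6:-→d7:-→d8:-→d9:-→d10:-→d11:-→d12:-→d13:-→d14:-→d15:-→d16:-→d17:-→d18:-→d19:-→d20:-→d21:-→d22:-→d23:-→d24:-→d25:-→d26:-→d27:-→d28:-→d29:-→d30:-→d31:-→d32:H2  best=H2
  ? 35.198.71.168  path d0:H5→d1:-→d2:-→d3:-→d4:H6→d5:-→d6:-→d7:-→d8:-→d9:-→d10:-→d11:-→d12:-→d13:-→d14:-→d15:-→d16:-→d17:-→d18:-→d19:-→d20:-→d21:-→d22:-→d23:-→d24:-→d25:-→d26:-→d27:-→d28:-→d29:-  best=H6
  ? 35.198.71.172  path d0:H5→d1:-→d2:-→d3:-→d4:H6→d5:-→d6:-→d7:-→d8:-→d9:-→d10:-→d11:-→d12:-→d13:-→d14:-→d15:-→d16:-→d17:-→d18:-→d19:-→d20:-→d21:-→d22:-→d23:-→d24:-→d25:-→d26:-→d27:-→d28:-→d29:-→d30:-→d31:-→d32:H2  best=H2
  ? 32.0.0.0  path d0:H5→d1:-→d2:-→d3:-→d4:H6→d5:-→d6:-  best=H6
  ? 35.198.71.172  path d0:H5→d1:-→d2:-→d3:-→d4:H6→d5:-→d6:-→d7:-→d8:-→d9:-→d10:-→d11:-→d12:-→d13:-→d14:-→d15:-→d16:-→d17:-→d18:-→d19:-→d20:-→d21:-→d22:-→d23:-→d24:-→d25:-→d26:-→d27:-→d28:-→d29:-→d30:-→d31:-→d32:H2  best=H2
  ? 7.195.44.203  path d0:H5→d1:-→d2:-  best=H5
  ? 32.0.13.211  path d0:H5→d1:-→d2:-→d3:-→d4:H6→d5:-→d6:-  best=H6
  add 41.12.0.0/15 -> H6 at depth 15
  - 35.198.71.172/32 clear@32
  - 41.12.0.0/15 clear@15
  add 35.198.71.0/24 -> H4 at depth 24
  add 35.198.71.172/32 -> H4 at depth 32
  add 41.0.0.0/8 -> H4 at depth 8
  - 35.198.71.172/32 clear@32
  ? 35.198.71.12  path d0:H5→d1:-→d2:-→d3:-→d4:H6→d5:-→d6:-→d7:-→d8:-→d9:-→d10:-→d11:-→d12:-→d13:-→d14:-→d15:-→d16:-→d17:-→d18:-→d19:-→d20:-→d21:-→d22:-→d23:-→d24:H4  best=H4
  add 48.48.0.0/12 -> H0 at depth 12
  add 0.0.0.0/0 -> H6 at depth 0
  add 32.0.0.0/4 -> H4 at depth 4
  ? 48.51.47.225  path d0:H6→d1:-→d2:-→d3:-→d4:-→d5:-→d6:-→d7:-→d8:-→d9:-→d10:-→d11:-→d12:H0  best=H0
  ? 41.59.64.106  path d0:H6→d1:-→d2:-→d3:-→d4:H4→d5:-→d6:-→d7:-→d8:H4→d9:-→d10:-  best=H4
  ? 48.48.0.31  path d0:H6→d1:-→d2:-→d3:-→d4:-→d5:-→d6:-→d7:-→d8:-→d9:-→d10:-→d11:-→d12:H0  best=H0
  add 35.198.71.160/28 -> H3 at depth 28
  - 32.0.0.0/4 clear@4
  - 35.198.71.0/24 clear@24
  - 48.48.0.0/12 clear@12
  ? 35.198.71.161  path d0:H6→d1:-→d2:-→d3:-→d4:-→d5:-→d6:-→d7:-→d8:-→d9:-→d10:-→d11:-→d12:-→d13:-→d14:-→d15:-→d16:-→d17:-→d18:-→d19:-→d20:-→d21:-→d22:-→d23:-→d24:-→d25:-→d26:-→d27:-→d28:H3  best=H3

== LOOKUPS ==
["H2","H2","H6","H2","H6","H2","H6","H2","H5","H6","H4","H0","H4","H0","H3"]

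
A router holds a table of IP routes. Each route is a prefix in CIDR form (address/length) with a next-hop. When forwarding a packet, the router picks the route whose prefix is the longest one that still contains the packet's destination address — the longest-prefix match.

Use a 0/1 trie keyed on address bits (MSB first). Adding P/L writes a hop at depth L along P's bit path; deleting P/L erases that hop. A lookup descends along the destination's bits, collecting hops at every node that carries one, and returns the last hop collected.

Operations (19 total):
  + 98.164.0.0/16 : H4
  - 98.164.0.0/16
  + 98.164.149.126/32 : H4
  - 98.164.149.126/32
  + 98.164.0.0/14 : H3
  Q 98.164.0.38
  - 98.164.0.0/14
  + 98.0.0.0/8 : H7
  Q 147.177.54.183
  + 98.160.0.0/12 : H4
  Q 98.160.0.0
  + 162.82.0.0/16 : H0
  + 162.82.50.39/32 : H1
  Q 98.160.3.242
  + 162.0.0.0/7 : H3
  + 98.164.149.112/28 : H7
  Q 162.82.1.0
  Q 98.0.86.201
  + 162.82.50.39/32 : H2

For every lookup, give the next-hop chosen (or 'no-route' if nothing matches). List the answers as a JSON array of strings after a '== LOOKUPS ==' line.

Apply in order:
  add 98.164.0.0/16 -> H4 at depth 16
  del 98.164.0.0/16 (clear depth 16)
  add 98.164.149.126/32 -> H4 at depth 32
  del 98.164.149.126/32 (clear depth 32)
  add 98.164.0.0/14 -> H3 at depth 14
  Q 98.164.0.38: descend 0110001010100100 ; hops seen [H3] ; pick H3
  del 98.164.0.0/14 (clear depth 14)
  add 98.0.0.0/8 -> H7 at depth 8
  Q 147.177.54.183: descend ε ; hops seen [∅] ; pick no-route
  add 98.160.0.0/12 -> H4 at depth 12
  Q 98.160.0.0: descend 0110001010100 ; hops seen [H7,H4] ; pick H4
  add 162.82.0.0/16 -> H0 at depth 16
  add 162.82.50.39/32 -> H1 at depth 32
  Q 98.160.3.242: descend 0110001010100 ; hops seen [H7,H4] ; pick H4
  add 162.0.0.0/7 -> H3 at depth 7
  add 98.164.149.112/28 -> H7 at depth 28
  Q 162.82.1.0: descend 101000100101001000 ; hops seen [H3,H0] ; pick H0
  Q 98.0.86.201: descend 01100010 ; hops seen [H7] ; pick H7
  add 162.82.50.39/32 -> H2 at depth 32

== LOOKUPS ==
["H3","no-route","H4","H4","H0","H7"]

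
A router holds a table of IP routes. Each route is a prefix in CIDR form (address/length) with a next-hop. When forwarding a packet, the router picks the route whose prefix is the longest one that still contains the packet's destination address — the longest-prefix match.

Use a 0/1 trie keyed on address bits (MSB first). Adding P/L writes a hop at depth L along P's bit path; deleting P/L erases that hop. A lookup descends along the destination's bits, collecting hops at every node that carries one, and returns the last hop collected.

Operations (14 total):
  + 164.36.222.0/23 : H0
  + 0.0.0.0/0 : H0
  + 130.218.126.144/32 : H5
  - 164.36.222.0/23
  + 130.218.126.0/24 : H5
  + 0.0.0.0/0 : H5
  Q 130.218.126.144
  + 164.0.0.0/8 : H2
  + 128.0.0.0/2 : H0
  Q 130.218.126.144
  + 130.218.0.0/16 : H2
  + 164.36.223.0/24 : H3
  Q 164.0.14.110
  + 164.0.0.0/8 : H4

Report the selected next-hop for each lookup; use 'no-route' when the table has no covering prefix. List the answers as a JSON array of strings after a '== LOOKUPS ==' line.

Apply in order:
  add 164.36.222.0/23 -> H0 at depth 23
  add 0.0.0.0/0 -> H0 at depth 0
  add 130.218.126.144/32 -> H5 at depth 32
  - 164.36.222.0/23 clear@23
  add 130.218.126.0/24 -> H5 at depth 24
  add 0.0.0.0/0 -> H5 at depth 0
  ? 130.218.126.144  path d0:H5→d1:-→d2:-→d3:-→d4:-→d5:-→d6:-→d7:-→d8:-→d9:-→d10:-→d11:-→d12:-→d13:-→d14:-→d15:-→d16:-→d17:-→d18:-→d19:-→d20:-→d21:-→d22:-→d23:-→d24:H5→d25:-→d26:-→d27:-→d28:-→d29:-→d30:-→d31:-→d32:H5  best=H5
  add 164.0.0.0/8 -> H2 at depth 8
  add 128.0.0.0/2 -> H0 at depth 2
  ? 130.218.126.144  path d0:H5→d1:-→d2:H0→d3:-→d4:-→d5:-→d6:-→d7:-→d8:-→d9:-→d10:-→d11:-→d12:-→d13:-→d14:-→d15:-→d16:-→d17:-→d18:-→d19:-→d20:-→d21:-→d22:-→d23:-→d24:H5→d25:-→d26:-→d27:-→d28:-→d29:-→d30:-→d31:-→d32:H5  best=H5
  add 130.218.0.0/16 -> H2 at depth 16
  add 164.36.223.0/24 -> H3 at depth 24
  ? 164.0.14.110  path d0:H5→d1:-→d2:H0→d3:-→d4:-→d5:-→d6:-→d7:-→d8:H2→d9:-→d10:-  best=H2
  add 164.0.0.0/8 -> H4 at depth 8

== LOOKUPS ==
["H5","H5","H2"]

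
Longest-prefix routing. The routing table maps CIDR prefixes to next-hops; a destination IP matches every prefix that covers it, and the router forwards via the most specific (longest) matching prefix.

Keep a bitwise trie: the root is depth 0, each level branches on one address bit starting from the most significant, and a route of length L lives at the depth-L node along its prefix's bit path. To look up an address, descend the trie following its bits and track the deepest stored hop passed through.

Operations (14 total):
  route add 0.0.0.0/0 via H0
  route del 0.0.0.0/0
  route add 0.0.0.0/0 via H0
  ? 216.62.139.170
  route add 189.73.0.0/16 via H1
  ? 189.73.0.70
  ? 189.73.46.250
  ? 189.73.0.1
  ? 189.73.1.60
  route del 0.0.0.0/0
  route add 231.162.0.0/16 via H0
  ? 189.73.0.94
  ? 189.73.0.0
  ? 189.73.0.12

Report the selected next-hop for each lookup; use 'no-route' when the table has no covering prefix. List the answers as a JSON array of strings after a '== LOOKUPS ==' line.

Trace:
  + 0.0.0.0/0 (H0) depth=0
  del 0.0.0.0/0 (clear depth 0)
  + 0.0.0.0/0 (H0) depth=0
  ? 216.62.139.170  path d0:H0  best=H0
  + 189.73.0.0/16 (H1) depth=16
  ? 189.73.0.70  path d0:H0→d1:-→d2:-→d3:-→d4:-→d5:-→d6:-→d7:-→d8:-→d9:-→d10:-→d11:-→d12:-→d13:-→d14:-→d15:-→d16:H1  best=H1
  ? 189.73.46.250  path d0:H0→d1:-→d2:-→d3:-→d4:-→d5:-→d6:-→d7:-→d8:-→d9:-→d10:-→d11:-→d12:-→d13:-→d14:-→d15:-→d16:H1  best=H1
  ? 189.73.0.1  path d0:H0→d1:-→d2:-→d3:-→d4:-→d5:-→d6:-→d7:-→d8:-→d9:-→d10:-→d11:-→d12:-→d13:-→d14:-→d15:-→d16:H1  best=H1
  ? 189.73.1.60  path d0:H0→d1:-→d2:-→d3:-→d4:-→d5:-→d6:-→d7:-→d8:-→d9:-→d10:-→d11:-→d12:-→d13:-→d14:-→d15:-→d16:H1  best=H1
  del 0.0.0.0/0 (clear depth 0)
  + 231.162.0.0/16 (H0) depth=16
  ? 189.73.0.94  path d0:-→d1:-→d2:-→d3:-→d4:-→d5:-→d6:-→d7:-→d8:-→d9:-→d10:-→d11:-→d12:-→d13:-→d14:-→d15:-→d16:H1  best=H1
  ? 189.73.0.0  path d0:-→d1:-→d2:-→d3:-→d4:-→d5:-→d6:-→d7:-→d8:-→d9:-→d10:-→d11:-→d12:-→d13:-→d14:-→d15:-→d16:H1  best=H1
  ? 189.73.0.12  path d0:-→d1:-→d2:-→d3:-→d4:-→d5:-→d6:-→d7:-→d8:-→d9:-→d10:-→d11:-→d12:-→d13:-→d14:-→d15:-→d16:H1  best=H1

== LOOKUPS ==
["H0","H1","H1","H1","H1","H1","H1","H1"]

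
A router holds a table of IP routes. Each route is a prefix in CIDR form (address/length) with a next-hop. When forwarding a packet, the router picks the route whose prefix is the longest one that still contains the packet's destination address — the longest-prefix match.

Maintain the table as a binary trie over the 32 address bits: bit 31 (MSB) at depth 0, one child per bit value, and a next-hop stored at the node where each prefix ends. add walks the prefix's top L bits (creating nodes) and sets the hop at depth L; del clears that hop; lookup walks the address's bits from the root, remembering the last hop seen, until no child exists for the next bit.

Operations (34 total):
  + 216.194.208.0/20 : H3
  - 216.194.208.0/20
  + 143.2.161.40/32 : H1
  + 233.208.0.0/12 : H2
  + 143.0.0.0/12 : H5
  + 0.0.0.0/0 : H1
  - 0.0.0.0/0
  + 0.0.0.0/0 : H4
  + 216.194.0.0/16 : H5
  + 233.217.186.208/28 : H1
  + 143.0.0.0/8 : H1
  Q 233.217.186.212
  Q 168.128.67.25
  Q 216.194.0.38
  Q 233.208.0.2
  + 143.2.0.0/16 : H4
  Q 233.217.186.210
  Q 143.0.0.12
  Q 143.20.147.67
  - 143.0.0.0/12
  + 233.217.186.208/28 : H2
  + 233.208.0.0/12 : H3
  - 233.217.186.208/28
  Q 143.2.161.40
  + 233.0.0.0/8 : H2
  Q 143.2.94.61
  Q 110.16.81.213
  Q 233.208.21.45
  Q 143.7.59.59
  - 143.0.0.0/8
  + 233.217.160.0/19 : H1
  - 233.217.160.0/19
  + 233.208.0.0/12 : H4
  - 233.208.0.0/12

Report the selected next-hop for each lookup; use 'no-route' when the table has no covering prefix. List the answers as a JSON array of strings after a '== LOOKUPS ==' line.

Apply in order:
  + 216.194.208.0/20 (H3) depth=20
  - 216.194.208.0/20 clear@20
  + 143.2.161.40/32 (H1) depth=32
  + 233.208.0.0/12 (H2) depth=12
  + 143.0.0.0/12 (H5) depth=12
  + 0.0.0.0/0 (H1) depth=0
  - 0.0.0.0/0 clear@0
  + 0.0.0.0/0 (H4) depth=0
  + 216.194.0.0/16 (H5) depth=16
  + 233.217.186.208/28 (H1) depth=28
  + 143.0.0.0/8 (H1) depth=8
  lookup 233.217.186.212: bits 1110100111011001101110101101 walk d0:H4→d1:-→d2:-→d3:-→d4:-→d5:-→d6:-→d7:-→d8:-→d9:-→d10:-→d11:-→d12:H2→d13:-→d14:-→d15:-→d16:-→d17:-→d18:-→d19:-→d20:-→d21:-→d22:-→d23:-→d24:-→d25:-→d26:-→d27:-→d28:H1 -> H1
  lookup 168.128.67.25: bits 10 walk d0:H4→d1:-→d2:- -> H4
  lookup 216.194.0.38: bits 1101100011000010 walk d0:H4→d1:-→d2:-→d3:-→d4:-→d5:-→d6:-→d7:-→d8:-→d9:-→d10:-→d11:-→d12:-→d13:-→d14:-→d15:-→d16:H5 -> H5
  lookup 233.208.0.2: bits 111010011101 walk d0:H4→d1:-→d2:-→d3:-→d4:-→d5:-→d6:-→d7:-→d8:-→d9:-→d10:-→d11:-→d12:H2 -> H2
  + 143.2.0.0/16 (H4) depth=16
  lookup 233.217.186.210: bits 1110100111011001101110101101 walk d0:H4→d1:-→d2:-→d3:-→d4:-→d5:-→d6:-→d7:-→d8:-→d9:-→d10:-→d11:-→d12:H2→d13:-→d14:-→d15:-→d16:-→d17:-→d18:-→d19:-→d20:-→d21:-→d22:-→d23:-→d24:-→d25:-→d26:-→d27:-→d28:H1 -> H1
  lookup 143.0.0.12: bits 10001111000000 walk d0:H4→d1:-→d2:-→d3:-→d4:-→d5:-→d6:-→d7:-→d8:H1→d9:-→d10:-→d11:-→d12:H5→d13:-→d14:- -> H5
  lookup 143.20.147.67: bits 10001111000 walk d0:H4→d1:-→d2:-→d3:-→d4:-→d5:-→d6:-→d7:-→d8:H1→d9:-→d10:-→d11:- -> H1
  - 143.0.0.0/12 clear@12
  + 233.217.186.208/28 (H2) depth=28
  + 233.208.0.0/12 (H3) depth=12
  - 233.217.186.208/28 clear@28
  lookup 143.2.161.40: bits 10001111000000101010000100101000 walk d0:H4→d1:-→d2:-→d3:-→d4:-→d5:-→d6:-→d7:-→d8:H1→d9:-→d10:-→d11:-→d12:-→d13:-→d14:-→d15:-→d16:H4→d17:-→d18:-→d19:-→d20:-→d21:-→d22:-→d23:-→d24:-→d25:-→d26:-→d27:-→d28:-→d29:-→d30:-→d31:-→d32:H1 -> H1
  + 233.0.0.0/8 (H2) depth=8
  lookup 143.2.94.61: bits 1000111100000010 walk d0:H4→d1:-→d2:-→d3:-→d4:-→d5:-→d6:-→d7:-→d8:H1→d9:-→d10:-→d11:-→d12:-→d13:-→d14:-→d15:-→d16:H4 -> H4
  lookup 110.16.81.213: bits ε walk d0:H4 -> H4
  lookup 233.208.21.45: bits 111010011101 walk d0:H4→d1:-→d2:-→d3:-→d4:-→d5:-→d6:-→d7:-→d8:H2→d9:-→d10:-→d11:-→d12:H3 -> H3
  lookup 143.7.59.59: bits 1000111100000 walk d0:H4→d1:-→d2:-→d3:-→d4:-→d5:-→d6:-→d7:-→d8:H1→d9:-→d10:-→d11:-→d12:-→d13:- -> H1
  - 143.0.0.0/8 clear@8
  + 233.217.160.0/19 (H1) depth=19
  - 233.217.160.0/19 clear@19
  + 233.208.0.0/12 (H4) depth=12
  - 233.208.0.0/12 clear@12

== LOOKUPS ==
["H1","H4","H5","H2","H1","H5","H1","H1","H4","H4","H3","H1"]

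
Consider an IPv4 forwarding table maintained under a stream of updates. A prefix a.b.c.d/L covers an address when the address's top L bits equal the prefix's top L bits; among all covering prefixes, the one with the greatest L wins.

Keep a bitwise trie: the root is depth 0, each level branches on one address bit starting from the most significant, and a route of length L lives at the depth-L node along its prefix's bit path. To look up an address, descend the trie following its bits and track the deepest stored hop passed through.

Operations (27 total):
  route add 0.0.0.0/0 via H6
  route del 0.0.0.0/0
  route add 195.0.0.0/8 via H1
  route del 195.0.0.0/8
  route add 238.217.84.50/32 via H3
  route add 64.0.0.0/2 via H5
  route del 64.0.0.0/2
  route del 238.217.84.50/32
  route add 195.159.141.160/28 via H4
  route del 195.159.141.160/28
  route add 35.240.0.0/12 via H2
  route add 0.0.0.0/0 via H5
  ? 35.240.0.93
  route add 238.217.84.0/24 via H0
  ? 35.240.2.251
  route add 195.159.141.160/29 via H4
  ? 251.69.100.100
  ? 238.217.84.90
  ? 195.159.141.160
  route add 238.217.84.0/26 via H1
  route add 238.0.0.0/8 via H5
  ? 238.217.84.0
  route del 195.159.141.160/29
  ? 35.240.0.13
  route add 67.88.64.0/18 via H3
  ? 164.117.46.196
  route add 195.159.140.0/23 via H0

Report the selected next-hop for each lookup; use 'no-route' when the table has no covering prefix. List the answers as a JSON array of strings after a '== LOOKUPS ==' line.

Process each operation:
  add 0.0.0.0/0 -> H6 at depth 0
  - 0.0.0.0/0 clear@0
  add 195.0.0.0/8 -> H1 at depth 8
  - 195.0.0.0/8 clear@8
  add 238.217.84.50/32 -> H3 at depth 32
  add 64.0.0.0/2 -> H5 at depth 2
  - 64.0.0.0/2 clear@2
  - 238.217.84.50/32 clear@32
  add 195.159.141.160/28 -> H4 at depth 28
  - 195.159.141.160/28 clear@28
  add 35.240.0.0/12 -> H2 at depth 12
  add 0.0.0.0/0 -> H5 at depth 0
  ? 35.240.0.93  path d0:H5→d1:-→d2:-→d3:-→d4:-→d5:-→d6:-→d7:-→d8:-→d9:-→d10:-→d11:-→d12:H2  best=H2
  add 238.217.84.0/24 -> H0 at depth 24
  ? 35.240.2.251  path d0:H5→d1:-→d2:-→d3:-→d4:-→d5:-→d6:-→d7:-→d8:-→d9:-→d10:-→d11:-→d12:H2  best=H2
  add 195.159.141.160/29 -> H4 at depth 29
  ? 251.69.100.100  path d0:H5→d1:-→d2:-→d3:-  best=H5
  ? 238.217.84.90  path d0:H5→d1:-→d2:-→d3:-→d4:-→d5:-→d6:-→d7:-→d8:-→d9:-→d10:-→d11:-→d12:-→d13:-→d14:-→d15:-→d16:-→d17:-→d18:-→d19:-→d20:-→d21:-→d22:-→d23:-→d24:H0→d25:-  best=H0
  ? 195.159.141.160  path d0:H5→d1:-→d2:-→d3:-→d4:-→d5:-→d6:-→d7:-→d8:-→d9:-→d10:-→d11:-→d12:-→d13:-→d14:-→d15:-→d16:-→d17:-→d18:-→d19:-→d20:-→d21:-→d22:-→d23:-→d24:-→d25:-→d26:-→d27:-→d28:-→d29:H4  best=H4
  add 238.217.84.0/26 -> H1 at depth 26
  add 238.0.0.0/8 -> H5 at depth 8
  ? 238.217.84.0  path d0:H5→d1:-→d2:-→d3:-→d4:-→d5:-→d6:-→d7:-→d8:H5→d9:-→d10:-→d11:-→d12:-→d13:-→d14:-→d15:-→d16:-→d17:-→d18:-→d19:-→d20:-→d21:-→d22:-→d23:-→d24:H0→d25:-→d26:H1  best=H1
  - 195.159.141.160/29 clear@29
  ? 35.240.0.13  path d0:H5→d1:-→d2:-→d3:-→d4:-→d5:-→d6:-→d7:-→d8:-→d9:-→d10:-→d11:-→d12:H2  best=H2
  add 67.88.64.0/18 -> H3 at depth 18
  ? 164.117.46.196  path d0:H5→d1:-  best=H5
  add 195.159.140.0/23 -> H0 at depth 23

== LOOKUPS ==
["H2","H2","H5","H0","H4","H1","H2","H5"]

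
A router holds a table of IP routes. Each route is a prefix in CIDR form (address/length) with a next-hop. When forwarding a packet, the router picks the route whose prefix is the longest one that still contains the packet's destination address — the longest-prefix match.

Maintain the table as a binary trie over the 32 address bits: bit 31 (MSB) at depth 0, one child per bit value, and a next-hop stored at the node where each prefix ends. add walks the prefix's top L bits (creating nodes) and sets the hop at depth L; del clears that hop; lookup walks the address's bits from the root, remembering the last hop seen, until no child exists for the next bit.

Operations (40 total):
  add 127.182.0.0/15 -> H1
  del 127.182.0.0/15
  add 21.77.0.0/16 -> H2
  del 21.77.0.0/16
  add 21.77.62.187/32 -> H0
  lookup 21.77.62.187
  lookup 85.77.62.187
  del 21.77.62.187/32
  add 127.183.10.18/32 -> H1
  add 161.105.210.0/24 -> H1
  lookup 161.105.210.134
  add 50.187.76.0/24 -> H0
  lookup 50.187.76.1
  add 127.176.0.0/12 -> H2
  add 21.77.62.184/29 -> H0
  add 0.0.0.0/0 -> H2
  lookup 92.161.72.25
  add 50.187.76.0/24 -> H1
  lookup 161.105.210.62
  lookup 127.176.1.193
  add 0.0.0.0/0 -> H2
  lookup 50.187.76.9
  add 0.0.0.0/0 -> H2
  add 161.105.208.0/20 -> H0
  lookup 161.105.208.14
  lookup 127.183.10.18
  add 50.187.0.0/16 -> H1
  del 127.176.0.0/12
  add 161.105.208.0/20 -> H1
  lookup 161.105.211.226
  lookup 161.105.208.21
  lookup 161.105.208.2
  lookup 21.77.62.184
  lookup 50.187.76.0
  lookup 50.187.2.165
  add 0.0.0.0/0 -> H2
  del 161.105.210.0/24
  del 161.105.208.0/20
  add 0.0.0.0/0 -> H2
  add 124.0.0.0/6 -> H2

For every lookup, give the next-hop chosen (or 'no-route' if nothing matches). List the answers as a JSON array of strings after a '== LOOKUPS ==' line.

Process each operation:
  add 127.182.0.0/15 -> H1 at depth 15
  del 127.182.0.0/15 (clear depth 15)
  add 21.77.0.0/16 -> H2 at depth 16
  del 21.77.0.0/16 (clear depth 16)
  add 21.77.62.187/32 -> H0 at depth 32
  Q 21.77.62.187: descend 00010101010011010011111010111011 ; hops seen [H0] ; pick H0
  Q 85.77.62.187: descend 01 ; hops seen [∅] ; pick no-route
  del 21.77.62.187/32 (clear depth 32)
  add 127.183.10.18/32 -> H1 at depth 32
  add 161.105.210.0/24 -> H1 at depth 24
  Q 161.105.210.134: descend 101000010110100111010010 ; hops seen [H1] ; pick H1
  add 50.187.76.0/24 -> H0 at depth 24
  Q 50.187.76.1: descend 001100101011101101001100 ; hops seen [H0] ; pick H0
  add 127.176.0.0/12 -> H2 at depth 12
  add 21.77.62.184/29 -> H0 at depth 29
  add 0.0.0.0/0 -> H2 at depth 0
  Q 92.161.72.25: descend 01 ; hops seen [H2] ; pick H2
  add 50.187.76.0/24 -> H1 at depth 24
  Q 161.105.210.62: descend 101000010110100111010010 ; hops seen [H2,H1] ; pick H1
  Q 127.176.1.193: descend 0111111110110 ; hops seen [H2,H2] ; pick H2
  add 0.0.0.0/0 -> H2 at depth 0
  Q 50.187.76.9: descend 001100101011101101001100 ; hops seen [H2,H1] ; pick H1
  add 0.0.0.0/0 -> H2 at depth 0
  add 161.105.208.0/20 -> H0 at depth 20
  Q 161.105.208.14: descend 1010000101101001110100 ; hops seen [H2,H0] ; pick H0
  Q 127.183.10.18: descend 01111111101101110000101000010010 ; hops seen [H2,H2,H1] ; pick H1
  add 50.187.0.0/16 -> H1 at depth 16
  del 127.176.0.0/12 (clear depth 12)
  add 161.105.208.0/20 -> H1 at depth 20
  Q 161.105.211.226: descend 10100001011010011101001 ; hops seen [H2,H1] ; pick H1
  Q 161.105.208.21: descend 1010000101101001110100 ; hops seen [H2,H1] ; pick H1
  Q 161.105.208.2: descend 1010000101101001110100 ; hops seen [H2,H1] ; pick H1
  Q 21.77.62.184: descend 000101010100110100111110101110 ; hops seen [H2,H0] ; pick H0
  Q 50.187.76.0: descend 001100101011101101001100 ; hops seen [H2,H1,H1] ; pick H1
  Q 50.187.2.165: descend 00110010101110110 ; hops seen [H2,H1] ; pick H1
  add 0.0.0.0/0 -> H2 at depth 0
  del 161.105.210.0/24 (clear depth 24)
  del 161.105.208.0/20 (clear depth 20)
  add 0.0.0.0/0 -> H2 at depth 0
  add 124.0.0.0/6 -> H2 at depth 6

== LOOKUPS ==
["H0","no-route","H1","H0","H2","H1","H2","H1","H0","H1","H1","H1","H1","H0","H1","H1"]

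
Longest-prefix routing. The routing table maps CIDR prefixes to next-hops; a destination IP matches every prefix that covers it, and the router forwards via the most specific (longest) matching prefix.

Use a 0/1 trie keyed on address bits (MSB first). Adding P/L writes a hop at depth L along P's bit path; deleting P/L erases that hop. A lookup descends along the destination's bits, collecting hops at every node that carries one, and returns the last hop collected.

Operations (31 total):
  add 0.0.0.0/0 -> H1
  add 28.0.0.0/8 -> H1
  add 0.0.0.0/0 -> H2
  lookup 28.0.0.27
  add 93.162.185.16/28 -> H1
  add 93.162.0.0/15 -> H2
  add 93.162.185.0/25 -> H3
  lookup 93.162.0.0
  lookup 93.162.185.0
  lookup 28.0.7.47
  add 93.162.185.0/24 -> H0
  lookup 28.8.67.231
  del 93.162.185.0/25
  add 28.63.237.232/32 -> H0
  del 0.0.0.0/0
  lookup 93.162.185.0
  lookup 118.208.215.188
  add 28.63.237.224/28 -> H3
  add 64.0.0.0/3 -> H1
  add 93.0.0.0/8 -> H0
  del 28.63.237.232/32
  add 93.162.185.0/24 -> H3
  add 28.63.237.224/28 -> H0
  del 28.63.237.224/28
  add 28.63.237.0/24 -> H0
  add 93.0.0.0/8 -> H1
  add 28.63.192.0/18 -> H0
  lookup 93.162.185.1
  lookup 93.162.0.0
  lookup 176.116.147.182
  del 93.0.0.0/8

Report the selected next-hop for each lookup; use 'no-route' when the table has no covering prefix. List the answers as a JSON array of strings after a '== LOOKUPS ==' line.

Trace:
  + 0.0.0.0/0 (H1) depth=0
  + 28.0.0.0/8 (H1) depth=8
  + 0.0.0.0/0 (H2) depth=0
  lookup 28.0.0.27: bits 00011100 walk d0:H2→d1:-→d2:-→d3:-→d4:-→d5:-→d6:-→d7:-→d8:H1 -> H1
  + 93.162.185.16/28 (H1) depth=28
  + 93.162.0.0/15 (H2) depth=15
  + 93.162.185.0/25 (H3) depth=25
  lookup 93.162.0.0: bits 0101110110100010 walk d0:H2→d1:-→d2:-→d3:-→d4:-→d5:-→d6:-→d7:-→d8:-→d9:-→d10:-→d11:-→d12:-→d13:-→d14:-→d15:H2→d16:- -> H2
  lookup 93.162.185.0: bits 010111011010001010111001000 walk d0:H2→d1:-→d2:-→d3:-→d4:-→d5:-→d6:-→d7:-→d8:-→d9:-→d10:-→d11:-→d12:-→d13:-→d14:-→d15:H2→d16:-→d17:-→d18:-→d19:-→d20:-→d21:-→d22:-→d23:-→d24:-→d25:H3→d26:-→d27:- -> H3
  lookup 28.0.7.47: bits 00011100 walk d0:H2→d1:-→d2:-→d3:-→d4:-→d5:-→d6:-→d7:-→d8:H1 -> H1
  + 93.162.185.0/24 (H0) depth=24
  lookup 28.8.67.231: bits 00011100 walk d0:H2→d1:-→d2:-→d3:-→d4:-→d5:-→d6:-→d7:-→d8:H1 -> H1
  - 93.162.185.0/25 clear@25
  + 28.63.237.232/32 (H0) depth=32
  - 0.0.0.0/0 clear@0
  lookup 93.162.185.0: bits 010111011010001010111001000 walk d0:-→d1:-→d2:-→d3:-→d4:-→d5:-→d6:-→d7:-→d8:-→d9:-→d10:-→d11:-→d12:-→d13:-→d14:-→d15:H2→d16:-→d17:-→d18:-→d19:-→d20:-→d21:-→d22:-→d23:-→d24:H0→d25:-→d26:-→d27:- -> H0
  lookup 118.208.215.188: bits 01 walk d0:-→d1:-→d2:- -> no-route
  + 28.63.237.224/28 (H3) depth=28
  + 64.0.0.0/3 (H1) depth=3
  + 93.0.0.0/8 (H0) depth=8
  - 28.63.237.232/32 clear@32
  + 93.162.185.0/24 (H3) depth=24
  + 28.63.237.224/28 (H0) depth=28
  - 28.63.237.224/28 clear@28
  + 28.63.237.0/24 (H0) depth=24
  + 93.0.0.0/8 (H1) depth=8
  + 28.63.192.0/18 (H0) depth=18
  lookup 93.162.185.1: bits 010111011010001010111001000 walk d0:-→d1:-→d2:-→d3:H1→d4:-→d5:-→d6:-→d7:-→d8:H1→d9:-→d10:-→d11:-→d12:-→d13:-→d14:-→d15:H2→d16:-→d17:-→d18:-→d19:-→d20:-→d21:-→d22:-→d23:-→d24:H3→d25:-→d26:-→d27:- -> H3
  lookup 93.162.0.0: bits 0101110110100010 walk d0:-→d1:-→d2:-→d3:H1→d4:-→d5:-→d6:-→d7:-→d8:H1→d9:-→d10:-→d11:-→d12:-→d13:-→d14:-→d15:H2→d16:- -> H2
  lookup 176.116.147.182: bits ε walk d0:- -> no-route
  - 93.0.0.0/8 clear@8

== LOOKUPS ==
["H1","H2","H3","H1","H1","H0","no-route","H3","H2","no-route"]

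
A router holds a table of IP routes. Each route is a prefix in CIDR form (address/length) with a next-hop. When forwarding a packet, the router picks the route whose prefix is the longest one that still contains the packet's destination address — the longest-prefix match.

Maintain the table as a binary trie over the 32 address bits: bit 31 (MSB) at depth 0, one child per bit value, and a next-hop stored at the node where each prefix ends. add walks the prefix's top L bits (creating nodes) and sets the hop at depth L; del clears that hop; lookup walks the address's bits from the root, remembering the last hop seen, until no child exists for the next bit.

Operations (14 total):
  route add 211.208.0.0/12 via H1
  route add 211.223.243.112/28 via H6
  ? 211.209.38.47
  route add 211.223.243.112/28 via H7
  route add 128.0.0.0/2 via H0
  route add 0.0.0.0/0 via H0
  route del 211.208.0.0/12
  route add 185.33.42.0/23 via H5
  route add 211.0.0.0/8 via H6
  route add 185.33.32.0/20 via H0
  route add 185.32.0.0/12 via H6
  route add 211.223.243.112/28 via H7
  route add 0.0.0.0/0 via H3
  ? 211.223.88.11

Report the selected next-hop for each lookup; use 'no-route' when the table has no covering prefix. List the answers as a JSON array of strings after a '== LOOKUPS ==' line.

Apply in order:
  + 211.208.0.0/12 (H1) depth=12
  + 211.223.243.112/28 (H6) depth=28
  ? 211.209.38.47  path d0:-→d1:-→d2:-→d3:-→d4:-→d5:-→d6:-→d7:-→d8:-→d9:-→d10:-→d11:-→d12:H1  best=H1
  + 211.223.243.112/28 (H7) depth=28
  + 128.0.0.0/2 (H0) depth=2
  + 0.0.0.0/0 (H0) depth=0
  del 211.208.0.0/12 (clear depth 12)
  + 185.33.42.0/23 (H5) depth=23
  + 211.0.0.0/8 (H6) depth=8
  + 185.33.32.0/20 (H0) depth=20
  + 185.32.0.0/12 (H6) depth=12
  + 211.223.243.112/28 (H7) depth=28
  + 0.0.0.0/0 (H3) depth=0
  ? 211.223.88.11  path d0:H3→d1:-→d2:-→d3:-→d4:-→d5:-→d6:-→d7:-→d8:H6→d9:-→d10:-→d11:-→d12:-→d13:-→d14:-→d15:-→d16:-  best=H6

== LOOKUPS ==
["H1","H6"]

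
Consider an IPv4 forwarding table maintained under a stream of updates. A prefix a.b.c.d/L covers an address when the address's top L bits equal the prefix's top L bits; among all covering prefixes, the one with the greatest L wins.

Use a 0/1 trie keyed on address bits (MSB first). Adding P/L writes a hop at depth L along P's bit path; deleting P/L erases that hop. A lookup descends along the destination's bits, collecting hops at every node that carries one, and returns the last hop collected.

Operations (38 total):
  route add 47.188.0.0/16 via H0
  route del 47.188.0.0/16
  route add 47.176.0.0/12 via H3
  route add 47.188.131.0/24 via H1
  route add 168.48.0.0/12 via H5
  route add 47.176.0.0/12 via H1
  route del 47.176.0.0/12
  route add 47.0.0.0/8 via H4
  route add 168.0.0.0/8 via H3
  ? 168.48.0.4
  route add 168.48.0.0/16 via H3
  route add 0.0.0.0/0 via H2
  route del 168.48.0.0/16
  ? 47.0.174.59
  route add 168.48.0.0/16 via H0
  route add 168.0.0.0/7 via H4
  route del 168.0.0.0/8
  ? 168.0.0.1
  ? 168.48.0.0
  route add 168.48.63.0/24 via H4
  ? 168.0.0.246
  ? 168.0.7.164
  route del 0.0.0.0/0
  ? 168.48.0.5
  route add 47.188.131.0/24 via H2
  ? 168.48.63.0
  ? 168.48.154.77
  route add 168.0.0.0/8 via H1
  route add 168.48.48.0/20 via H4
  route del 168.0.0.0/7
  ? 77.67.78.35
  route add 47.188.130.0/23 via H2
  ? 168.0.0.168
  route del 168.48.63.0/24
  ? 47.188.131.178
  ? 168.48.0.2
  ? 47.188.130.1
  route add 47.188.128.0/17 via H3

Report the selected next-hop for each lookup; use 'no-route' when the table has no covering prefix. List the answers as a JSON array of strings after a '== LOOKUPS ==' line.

Apply in order:
  + 47.188.0.0/16 (H0) depth=16
  del 47.188.0.0/16 (clear depth 16)
  + 47.176.0.0/12 (H3) depth=12
  + 47.188.131.0/24 (H1) depth=24
  + 168.48.0.0/12 (H5) depth=12
  + 47.176.0.0/12 (H1) depth=12
  del 47.176.0.0/12 (clear depth 12)
  + 47.0.0.0/8 (H4) depth=8
  + 168.0.0.0/8 (H3) depth=8
  Q 168.48.0.4: descend 101010000011 ; hops seen [H3,H5] ; pick H5
  + 168.48.0.0/16 (H3) depth=16
  + 0.0.0.0/0 (H2) depth=0
  del 168.48.0.0/16 (clear depth 16)
  Q 47.0.174.59: descend 00101111 ; hops seen [H2,H4] ; pick H4
  + 168.48.0.0/16 (H0) depth=16
  + 168.0.0.0/7 (H4) depth=7
  del 168.0.0.0/8 (clear depth 8)
  Q 168.0.0.1: descend 1010100000 ; hops seen [H2,H4] ; pick H4
  Q 168.48.0.0: descend 1010100000110000 ; hops seen [H2,H4,H5,H0] ; pick H0
  + 168.48.63.0/24 (H4) depth=24
  Q 168.0.0.246: descend 1010100000 ; hops seen [H2,H4] ; pick H4
  Q 168.0.7.164: descend 1010100000 ; hops seen [H2,H4] ; pick H4
  del 0.0.0.0/0 (clear depth 0)
  Q 168.48.0.5: descend 101010000011000000 ; hops seen [H4,H5,H0] ; pick H0
  + 47.188.131.0/24 (H2) depth=24
  Q 168.48.63.0: descend 101010000011000000111111 ; hops seen [H4,H5,H0,H4] ; pick H4
  Q 168.48.154.77: descend 1010100000110000 ; hops seen [H4,H5,H0] ; pick H0
  + 168.0.0.0/8 (H1) depth=8
  + 168.48.48.0/20 (H4) depth=20
  del 168.0.0.0/7 (clear depth 7)
  Q 77.67.78.35: descend 0 ; hops seen [∅] ; pick no-route
  + 47.188.130.0/23 (H2) depth=23
  Q 168.0.0.168: descend 1010100000 ; hops seen [H1] ; pick H1
  del 168.48.63.0/24 (clear depth 24)
  Q 47.188.131.178: descend 001011111011110010000011 ; hops seen [H4,H2,H2] ; pick H2
  Q 168.48.0.2: descend 101010000011000000 ; hops seen [H1,H5,H0] ; pick H0
  Q 47.188.130.1: descend 00101111101111001000001 ; hops seen [H4,H2] ; pick H2
  + 47.188.128.0/17 (H3) depth=17

== LOOKUPS ==
["H5","H4","H4","H0","H4","H4","H0","H4","H0","no-route","H1","H2","H0","H2"]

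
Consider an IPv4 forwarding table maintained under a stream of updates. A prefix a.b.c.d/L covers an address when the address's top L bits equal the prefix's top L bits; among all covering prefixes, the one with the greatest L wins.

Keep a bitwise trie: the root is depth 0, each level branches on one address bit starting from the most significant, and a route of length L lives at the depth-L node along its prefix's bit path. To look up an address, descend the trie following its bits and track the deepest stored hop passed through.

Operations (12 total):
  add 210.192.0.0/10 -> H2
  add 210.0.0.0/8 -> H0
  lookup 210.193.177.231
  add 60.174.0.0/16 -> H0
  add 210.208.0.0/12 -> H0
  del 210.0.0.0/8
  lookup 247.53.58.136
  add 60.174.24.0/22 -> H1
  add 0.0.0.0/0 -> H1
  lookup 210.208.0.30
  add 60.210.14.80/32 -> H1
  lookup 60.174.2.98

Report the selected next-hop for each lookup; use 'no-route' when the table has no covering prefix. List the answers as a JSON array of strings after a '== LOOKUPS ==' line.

Trace:
  add 210.192.0.0/10 -> H2 at depth 10
  add 210.0.0.0/8 -> H0 at depth 8
  Q 210.193.177.231: descend 1101001011 ; hops seen [H0,H2] ; pick H2
  add 60.174.0.0/16 -> H0 at depth 16
  add 210.208.0.0/12 -> H0 at depth 12
  - 210.0.0.0/8 clear@8
  Q 247.53.58.136: descend 11 ; hops seen [∅] ; pick no-route
  add 60.174.24.0/22 -> H1 at depth 22
  add 0.0.0.0/0 -> H1 at depth 0
  Q 210.208.0.30: descend 110100101101 ; hops seen [H1,H2,H0] ; pick H0
  add 60.210.14.80/32 -> H1 at depth 32
  Q 60.174.2.98: descend 0011110010101110000 ; hops seen [H1,H0] ; pick H0

== LOOKUPS ==
["H2","no-route","H0","H0"]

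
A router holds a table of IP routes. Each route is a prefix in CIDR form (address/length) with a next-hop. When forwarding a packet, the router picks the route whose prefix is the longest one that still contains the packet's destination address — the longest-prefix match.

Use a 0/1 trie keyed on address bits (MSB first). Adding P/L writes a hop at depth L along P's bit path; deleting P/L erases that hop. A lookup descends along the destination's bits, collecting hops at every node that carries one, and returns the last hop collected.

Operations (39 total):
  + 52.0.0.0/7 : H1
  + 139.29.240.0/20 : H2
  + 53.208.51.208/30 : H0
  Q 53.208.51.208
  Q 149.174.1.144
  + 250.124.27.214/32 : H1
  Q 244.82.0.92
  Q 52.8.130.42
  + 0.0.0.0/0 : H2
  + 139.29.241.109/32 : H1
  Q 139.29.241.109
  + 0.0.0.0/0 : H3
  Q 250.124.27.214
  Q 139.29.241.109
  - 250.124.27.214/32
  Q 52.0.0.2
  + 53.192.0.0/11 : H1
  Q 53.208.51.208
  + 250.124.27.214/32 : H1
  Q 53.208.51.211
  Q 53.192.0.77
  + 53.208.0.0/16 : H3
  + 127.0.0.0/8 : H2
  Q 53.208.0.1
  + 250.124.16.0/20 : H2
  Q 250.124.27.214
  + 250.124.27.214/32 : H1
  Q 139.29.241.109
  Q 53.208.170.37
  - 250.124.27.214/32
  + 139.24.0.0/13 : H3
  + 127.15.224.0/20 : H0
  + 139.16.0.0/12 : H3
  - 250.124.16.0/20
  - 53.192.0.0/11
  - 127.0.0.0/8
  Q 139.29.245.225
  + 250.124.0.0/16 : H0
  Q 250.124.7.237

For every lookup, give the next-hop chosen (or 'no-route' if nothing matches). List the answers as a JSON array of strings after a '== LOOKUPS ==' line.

Apply in order:
  add 52.0.0.0/7 -> H1 at depth 7
  add 139.29.240.0/20 -> H2 at depth 20
  add 53.208.51.208/30 -> H0 at depth 30
  lookup 53.208.51.208: bits 001101011101000000110011110100 walk d0:-→d1:-→d2:-→d3:-→d4:-→d5:-→d6:-→d7:H1→d8:-→d9:-→d10:-→d11:-→d12:-→d13:-→d14:-→d15:-→d16:-→d17:-→d18:-→d19:-→d20:-→d21:-→d22:-→d23:-→d24:-→d25:-→d26:-→d27:-→d28:-→d29:-→d30:H0 -> H0
  lookup 149.174.1.144: bits 100 walk d0:-→d1:-→d2:-→d3:- -> no-route
  add 250.124.27.214/32 -> H1 at depth 32
  lookup 244.82.0.92: bits 1111 walk d0:-→d1:-→d2:-→d3:-→d4:- -> no-route
  lookup 52.8.130.42: bits 0011010 walk d0:-→d1:-→d2:-→d3:-→d4:-→d5:-→d6:-→d7:H1 -> H1
  add 0.0.0.0/0 -> H2 at depth 0
  add 139.29.241.109/32 -> H1 at depth 32
  lookup 139.29.241.109: bits 10001011000111011111000101101101 walk d0:H2→d1:-→d2:-→d3:-→d4:-→d5:-→d6:-→d7:-→d8:-→d9:-→d10:-→d11:-→d12:-→d13:-→d14:-→d15:-→d16:-→d17:-→d18:-→d19:-→d20:H2→d21:-→d22:-→d23:-→d24:-→d25:-→d26:-→d27:-→d28:-→d29:-→d30:-→d31:-→d32:H1 -> H1
  add 0.0.0.0/0 -> H3 at depth 0
  lookup 250.124.27.214: bits 11111010011111000001101111010110 walk d0:H3→d1:-→d2:-→d3:-→d4:-→d5:-→d6:-→d7:-→d8:-→d9:-→d10:-→d11:-→d12:-→d13:-→d14:-→d15:-→d16:-→d17:-→d18:-→d19:-→d20:-→d21:-→d22:-→d23:-→d24:-→d25:-→d26:-→d27:-→d28:-→d29:-→d30:-→d31:-→d32:H1 -> H1
  lookup 139.29.241.109: bits 10001011000111011111000101101101 walk d0:H3→d1:-→d2:-→d3:-→d4:-→d5:-→d6:-→d7:-→d8:-→d9:-→d10:-→d11:-→d12:-→d13:-→d14:-→d15:-→d16:-→d17:-→d18:-→d19:-→d20:H2→d21:-→d22:-→d23:-→d24:-→d25:-→d26:-→d27:-→d28:-→d29:-→d30:-→d31:-→d32:H1 -> H1
  del 250.124.27.214/32 (clear depth 32)
  lookup 52.0.0.2: bits 0011010 walk d0:H3→d1:-→d2:-→d3:-→d4:-→d5:-→d6:-→d7:H1 -> H1
  add 53.192.0.0/11 -> H1 at depth 11
  lookup 53.208.51.208: bits 001101011101000000110011110100 walk d0:H3→d1:-→d2:-→d3:-→d4:-→d5:-→d6:-→d7:H1→d8:-→d9:-→d10:-→d11:H1→d12:-→d13:-→d14:-→d15:-→d16:-→d17:-→d18:-→d19:-→d20:-→d21:-→d22:-→d23:-→d24:-→d25:-→d26:-→d27:-→d28:-→d29:-→d30:H0 -> H0
  add 250.124.27.214/32 -> H1 at depth 32
  lookup 53.208.51.211: bits 001101011101000000110011110100 walk d0:H3→d1:-→d2:-→d3:-→d4:-→d5:-→d6:-→d7:H1→d8:-→d9:-→d10:-→d11:H1→d12:-→d13:-→d14:-→d15:-→d16:-→d17:-→d18:-→d19:-→d20:-→d21:-→d22:-→d23:-→d24:-→d25:-→d26:-→d27:-→d28:-→d29:-→d30:H0 -> H0
  lookup 53.192.0.77: bits 00110101110 walk d0:H3→d1:-→d2:-→d3:-→d4:-→d5:-→d6:-→d7:H1→d8:-→d9:-→d10:-→d11:H1 -> H1
  add 53.208.0.0/16 -> H3 at depth 16
  add 127.0.0.0/8 -> H2 at depth 8
  lookup 53.208.0.1: bits 001101011101000000 walk d0:H3→d1:-→d2:-→d3:-→d4:-→d5:-→d6:-→d7:H1→d8:-→d9:-→d10:-→d11:H1→d12:-→d13:-→d14:-→d15:-→d16:H3→d17:-→d18:- -> H3
  add 250.124.16.0/20 -> H2 at depth 20
  lookup 250.124.27.214: bits 11111010011111000001101111010110 walk d0:H3→d1:-→d2:-→d3:-→d4:-→d5:-→d6:-→d7:-→d8:-→d9:-→d10:-→d11:-→d12:-→d13:-→d14:-→d15:-→d16:-→d17:-→d18:-→d19:-→d20:H2→d21:-→d22:-→d23:-→d24:-→d25:-→d26:-→d27:-→d28:-→d29:-→d30:-→d31:-→d32:H1 -> H1
  add 250.124.27.214/32 -> H1 at depth 32
  lookup 139.29.241.109: bits 10001011000111011111000101101101 walk d0:H3→d1:-→d2:-→d3:-→d4:-→d5:-→d6:-→d7:-→d8:-→d9:-→d10:-→d11:-→d12:-→d13:-→d14:-→d15:-→d16:-→d17:-→d18:-→d19:-→d20:H2→d21:-→d22:-→d23:-→d24:-→d25:-→d26:-→d27:-→d28:-→d29:-→d30:-→d31:-→d32:H1 -> H1
  lookup 53.208.170.37: bits 0011010111010000 walk d0:H3→d1:-→d2:-→d3:-→d4:-→d5:-→d6:-→d7:H1→d8:-→d9:-→d10:-→d11:H1→d12:-→d13:-→d14:-→d15:-→d16:H3 -> H3
  del 250.124.27.214/32 (clear depth 32)
  add 139.24.0.0/13 -> H3 at depth 13
  add 127.15.224.0/20 -> H0 at depth 20
  add 139.16.0.0/12 -> H3 at depth 12
  del 250.124.16.0/20 (clear depth 20)
  del 53.192.0.0/11 (clear depth 11)
  del 127.0.0.0/8 (clear depth 8)
  lookup 139.29.245.225: bits 100010110001110111110 walk d0:H3→d1:-→d2:-→d3:-→d4:-→d5:-→d6:-→d7:-→d8:-→d9:-→d10:-→d11:-→d12:H3→d13:H3→d14:-→d15:-→d16:-→d17:-→d18:-→d19:-→d20:H2→d21:- -> H2
  add 250.124.0.0/16 -> H0 at depth 16
  lookup 250.124.7.237: bits 1111101001111100000 walk d0:H3→d1:-→d2:-→d3:-→d4:-→d5:-→d6:-→d7:-→d8:-→d9:-→d10:-→d11:-→d12:-→d13:-→d14:-→d15:-→d16:H0→d17:-→d18:-→d19:- -> H0

== LOOKUPS ==
["H0","no-route","no-route","H1","H1","H1","H1","H1","H0","H0","H1","H3","H1","H1","H3","H2","H0"]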